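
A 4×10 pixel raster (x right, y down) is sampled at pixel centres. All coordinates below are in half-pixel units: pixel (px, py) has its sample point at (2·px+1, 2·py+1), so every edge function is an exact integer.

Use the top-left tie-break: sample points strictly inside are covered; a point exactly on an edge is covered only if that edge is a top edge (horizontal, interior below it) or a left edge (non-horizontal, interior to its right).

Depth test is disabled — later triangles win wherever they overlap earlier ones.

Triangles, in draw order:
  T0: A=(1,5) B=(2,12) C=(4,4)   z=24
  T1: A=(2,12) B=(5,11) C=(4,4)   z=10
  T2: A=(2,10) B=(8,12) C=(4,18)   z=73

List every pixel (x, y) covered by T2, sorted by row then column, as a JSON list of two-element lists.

T0:
  2·area = 22  (B↔C swapped to make it positive)
  edge (1, 5)→(4, 4): d=(3,-1) top-left  bias=+0
  edge (4, 4)→(2, 12): d=(-2,8) right/bottom  bias=-1
  edge (2, 12)→(1, 5): d=(-1,-7) top-left  bias=+0
    (3,1)@(7, 3): e=[0,-22,44] → ·  [on edge]
    (0,2)@(1, 5): e=[0,22,0] → #  [on edge]
    (1,2)@(3, 5): e=[2,6,14] → #
    (2,2)@(5, 5): e=[4,-10,28] → ·
    (0,3)@(1, 7): e=[6,18,-2] → ·
    (1,3)@(3, 7): e=[8,2,12] → #
    (2,3)@(5, 7): e=[10,-14,26] → ·
    (1,4)@(3, 9): e=[14,-2,10] → ·
    (1,9)@(3, 19): e=[44,-22,0] → ·  [on edge]
  covered (3 px):
    · · · ·
    · · · ·
    # # · ·
    · # · ·
    · · · ·
    · · · ·
    · · · ·
    · · · ·
    · · · ·
    · · · ·
T1:
  2·area = 22  (B↔C swapped to make it positive)
  edge (2, 12)→(4, 4): d=(2,-8) top-left  bias=+0
  edge (4, 4)→(5, 11): d=(1,7) right/bottom  bias=-1
  edge (5, 11)→(2, 12): d=(-3,1) right/bottom  bias=-1
    (1,4)@(3, 9): e=[2,12,8] → #
    (2,4)@(5, 9): e=[18,-2,6] → ·
    (1,5)@(3, 11): e=[6,14,2] → #
    (2,5)@(5, 11): e=[22,0,0] → ·  [on edge]
    (1,6)@(3, 13): e=[10,16,-4] → ·
  covered (2 px):
    · · · ·
    · · · ·
    · · · ·
    · · · ·
    · # · ·
    · # · ·
    · · · ·
    · · · ·
    · · · ·
    · · · ·
T2:
  2·area = 44
  edge (2, 10)→(8, 12): d=(6,2) right/bottom  bias=-1
  edge (8, 12)→(4, 18): d=(-4,6) right/bottom  bias=-1
  edge (4, 18)→(2, 10): d=(-2,-8) top-left  bias=+0
    (1,5)@(3, 11): e=[4,34,6] → #
    (2,5)@(5, 11): e=[0,22,22] → ·  [on edge]
    (1,6)@(3, 13): e=[16,26,2] → #
    (2,6)@(5, 13): e=[12,14,18] → #
    (3,6)@(7, 13): e=[8,2,34] → #
    (1,7)@(3, 15): e=[28,18,-2] → ·
    (2,7)@(5, 15): e=[24,6,14] → #
    (3,7)@(7, 15): e=[20,-6,30] → ·
    (2,8)@(5, 17): e=[36,-2,10] → ·
  covered (5 px):
    · · · ·
    · · · ·
    · · · ·
    · · · ·
    · · · ·
    · # · ·
    · # # #
    · · # ·
    · · · ·
    · · · ·

Result: [[1,5],[1,6],[2,6],[3,6],[2,7]]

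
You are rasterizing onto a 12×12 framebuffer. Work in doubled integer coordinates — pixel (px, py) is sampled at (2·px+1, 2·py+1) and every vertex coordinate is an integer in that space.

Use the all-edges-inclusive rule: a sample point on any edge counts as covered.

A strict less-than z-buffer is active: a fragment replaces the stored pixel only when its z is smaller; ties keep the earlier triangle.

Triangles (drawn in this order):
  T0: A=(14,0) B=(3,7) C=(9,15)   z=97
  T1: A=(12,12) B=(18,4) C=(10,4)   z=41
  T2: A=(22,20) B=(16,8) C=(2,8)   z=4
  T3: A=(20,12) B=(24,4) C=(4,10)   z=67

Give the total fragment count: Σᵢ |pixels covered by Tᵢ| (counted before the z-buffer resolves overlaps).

T0:
  2·area = 130  (B↔C swapped to make it positive)
  edge (14, 0)→(9, 15): d=(-5,15) inclusive
  edge (9, 15)→(3, 7): d=(-6,-8) inclusive
  edge (3, 7)→(14, 0): d=(11,-7) inclusive
    (6,0)@(13, 1): e=[10,116,4] → X
    (7,0)@(15, 1): e=[-20,132,18] → .
    (5,1)@(11, 3): e=[30,88,12] → X
    (6,1)@(13, 3): e=[0,104,26] → X  [on edge]
    (7,1)@(15, 3): e=[-30,120,40] → .
    (3,2)@(7, 5): e=[80,44,6] → X
    (4,2)@(9, 5): e=[50,60,20] → X
    (6,2)@(13, 5): e=[-10,92,48] → .
    (1,3)@(3, 7): e=[130,0,0] → X  [on edge]
    (2,3)@(5, 7): e=[100,16,14] → X
    (6,3)@(13, 7): e=[-20,80,70] → .
    (1,4)@(3, 9): e=[120,-12,22] → .
    (5,4)@(11, 9): e=[0,52,78] → X  [on edge]
    (4,7)@(9, 15): e=[0,0,130] → X  [on edge]
    (3,10)@(7, 21): e=[0,-52,182] → .  [on edge]
    (7,11)@(15, 23): e=[-130,0,260] → .  [on edge]
  covered (19 px):
    . . . . . . X . . . . .
    . . . . . X X . . . . .
    . . . X X X . . . . . .
    . X X X X X . . . . . .
    . . X X X X . . . . . .
    . . . X X . . . . . . .
    . . . . X . . . . . . .
    . . . . X . . . . . . .
    . . . . . . . . . . . .
    . . . . . . . . . . . .
    . . . . . . . . . . . .
    . . . . . . . . . . . .
T1:
  2·area = 64  (B↔C swapped to make it positive)
  edge (12, 12)→(10, 4): d=(-2,-8) inclusive
  edge (10, 4)→(18, 4): d=(8,0) inclusive
  edge (18, 4)→(12, 12): d=(-6,8) inclusive
    (5,2)@(11, 5): e=[6,8,50] → X
    (6,2)@(13, 5): e=[22,8,34] → X
    (7,2)@(15, 5): e=[38,8,18] → X
    (8,2)@(17, 5): e=[54,8,2] → X
    (9,2)@(19, 5): e=[70,8,-14] → .
    (5,3)@(11, 7): e=[2,24,38] → X
    (8,3)@(17, 7): e=[50,24,-10] → .
    (5,4)@(11, 9): e=[-2,40,26] → .
    (6,4)@(13, 9): e=[14,40,10] → X
    (7,4)@(15, 9): e=[30,40,-6] → .
    (6,5)@(13, 11): e=[10,56,-2] → .
  covered (8 px):
    . . . . . . . . . . . .
    . . . . . . . . . . . .
    . . . . . X X X X . . .
    . . . . . X X X . . . .
    . . . . . . X . . . . .
    . . . . . . . . . . . .
    . . . . . . . . . . . .
    . . . . . . . . . . . .
    . . . . . . . . . . . .
    . . . . . . . . . . . .
    . . . . . . . . . . . .
    . . . . . . . . . . . .
T2:
  2·area = 168  (B↔C swapped to make it positive)
  edge (22, 20)→(2, 8): d=(-20,-12) inclusive
  edge (2, 8)→(16, 8): d=(14,0) inclusive
  edge (16, 8)→(22, 20): d=(6,12) inclusive
    (2,4)@(5, 9): e=[16,14,138] → X
    (3,4)@(7, 9): e=[40,14,114] → X
    (4,4)@(9, 9): e=[64,14,90] → X
    (5,4)@(11, 9): e=[88,14,66] → X
    (6,4)@(13, 9): e=[112,14,42] → X
    (7,4)@(15, 9): e=[136,14,18] → X
    (8,4)@(17, 9): e=[160,14,-6] → .
    (2,5)@(5, 11): e=[-24,42,150] → .
    (3,5)@(7, 11): e=[0,42,126] → X  [on edge]
    (8,5)@(17, 11): e=[120,42,6] → X
    (9,5)@(19, 11): e=[144,42,-18] → .
    (3,6)@(7, 13): e=[-40,70,138] → .
    (8,8)@(17, 17): e=[0,126,42] → X  [on edge]
  covered (22 px):
    . . . . . . . . . . . .
    . . . . . . . . . . . .
    . . . . . . . . . . . .
    . . . . . . . . . . . .
    . . X X X X X X . . . .
    . . . X X X X X X . . .
    . . . . . X X X X . . .
    . . . . . . . X X X . .
    . . . . . . . . X X . .
    . . . . . . . . . . X .
    . . . . . . . . . . . .
    . . . . . . . . . . . .
T3:
  2·area = 136  (B↔C swapped to make it positive)
  edge (20, 12)→(4, 10): d=(-16,-2) inclusive
  edge (4, 10)→(24, 4): d=(20,-6) inclusive
  edge (24, 4)→(20, 12): d=(-4,8) inclusive
    (10,2)@(21, 5): e=[114,2,20] → X
    (11,2)@(23, 5): e=[118,14,4] → X
    (7,3)@(15, 7): e=[70,6,60] → X
    (8,3)@(17, 7): e=[74,18,44] → X
    (9,3)@(19, 7): e=[78,30,28] → X
    (11,3)@(23, 7): e=[86,54,-4] → .
    (4,4)@(9, 9): e=[26,10,100] → X
    (5,4)@(11, 9): e=[30,22,84] → X
    (6,4)@(13, 9): e=[34,34,68] → X
    (11,4)@(23, 9): e=[54,94,-12] → .
    (4,5)@(9, 11): e=[-6,50,92] → .
    (5,5)@(11, 11): e=[-2,62,76] → .
  covered (17 px):
    . . . . . . . . . . . .
    . . . . . . . . . . . .
    . . . . . . . . . . X X
    . . . . . . . X X X X .
    . . . . X X X X X X X .
    . . . . . . X X X X . .
    . . . . . . . . . . . .
    . . . . . . . . . . . .
    . . . . . . . . . . . .
    . . . . . . . . . . . .
    . . . . . . . . . . . .
    . . . . . . . . . . . .

Final: 66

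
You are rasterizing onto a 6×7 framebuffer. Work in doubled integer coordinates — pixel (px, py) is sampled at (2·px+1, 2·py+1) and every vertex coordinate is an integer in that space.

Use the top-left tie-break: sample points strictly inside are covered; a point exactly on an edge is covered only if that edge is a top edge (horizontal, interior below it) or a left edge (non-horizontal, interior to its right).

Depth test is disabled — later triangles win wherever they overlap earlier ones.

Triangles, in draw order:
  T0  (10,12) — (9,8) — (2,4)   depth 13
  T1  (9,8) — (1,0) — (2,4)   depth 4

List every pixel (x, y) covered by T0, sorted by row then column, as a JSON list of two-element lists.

T0:
  2·area = 24  (B↔C swapped to make it positive)
  edge (10, 12)→(2, 4): d=(-8,-8) top-left  bias=+0
  edge (2, 4)→(9, 8): d=(7,4) right/bottom  bias=-1
  edge (9, 8)→(10, 12): d=(1,4) right/bottom  bias=-1
    (0,1)@(1, 3): e=[0,-3,27] → ·  [on edge]
    (1,2)@(3, 5): e=[0,3,21] → #  [on edge]
    (2,2)@(5, 5): e=[16,-5,13] → ·
    (1,3)@(3, 7): e=[-16,17,23] → ·
    (2,3)@(5, 7): e=[0,9,15] → #  [on edge]
    (3,3)@(7, 7): e=[16,1,7] → #
    (4,3)@(9, 7): e=[32,-7,-1] → ·
    (2,4)@(5, 9): e=[-16,23,17] → ·
    (3,4)@(7, 9): e=[0,15,9] → #  [on edge]
    (4,4)@(9, 9): e=[16,7,1] → #
    (5,4)@(11, 9): e=[32,-1,-7] → ·
    (3,5)@(7, 11): e=[-16,29,11] → ·
    (4,5)@(9, 11): e=[0,21,3] → #  [on edge]
    (5,6)@(11, 13): e=[0,27,-3] → ·  [on edge]
  covered (6 px):
    · · · · · ·
    · · · · · ·
    · # · · · ·
    · · # # · ·
    · · · # # ·
    · · · · # ·
    · · · · · ·
T1:
  2·area = 24  (B↔C swapped to make it positive)
  edge (9, 8)→(2, 4): d=(-7,-4) top-left  bias=+0
  edge (2, 4)→(1, 0): d=(-1,-4) top-left  bias=+0
  edge (1, 0)→(9, 8): d=(8,8) right/bottom  bias=-1
    (1,1)@(3, 3): e=[11,5,8] → #
    (2,1)@(5, 3): e=[19,13,-8] → ·
    (1,2)@(3, 5): e=[-3,3,24] → ·
    (2,2)@(5, 5): e=[5,11,8] → #
    (3,2)@(7, 5): e=[13,19,-8] → ·
    (2,3)@(5, 7): e=[-9,9,24] → ·
  covered (2 px):
    · · · · · ·
    · # · · · ·
    · · # · · ·
    · · · · · ·
    · · · · · ·
    · · · · · ·
    · · · · · ·

Result: [[1,2],[2,3],[3,3],[3,4],[4,4],[4,5]]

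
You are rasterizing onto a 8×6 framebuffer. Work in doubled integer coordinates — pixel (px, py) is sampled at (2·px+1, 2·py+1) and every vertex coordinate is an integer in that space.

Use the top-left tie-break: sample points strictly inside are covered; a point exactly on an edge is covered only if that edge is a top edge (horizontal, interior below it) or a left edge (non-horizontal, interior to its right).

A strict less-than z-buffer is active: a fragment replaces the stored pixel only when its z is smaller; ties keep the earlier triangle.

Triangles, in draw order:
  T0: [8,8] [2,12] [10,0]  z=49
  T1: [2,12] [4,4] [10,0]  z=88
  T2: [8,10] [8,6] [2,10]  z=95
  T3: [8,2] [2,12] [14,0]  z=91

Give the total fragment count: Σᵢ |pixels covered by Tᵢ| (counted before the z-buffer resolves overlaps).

T0:
  2·area = 40
  edge (8, 8)→(2, 12): d=(-6,4) right/bottom  bias=-1
  edge (2, 12)→(10, 0): d=(8,-12) top-left  bias=+0
  edge (10, 0)→(8, 8): d=(-2,8) right/bottom  bias=-1
    (4,1)@(9, 3): e=[26,12,2] → █
    (5,1)@(11, 3): e=[18,36,-14] → ·
    (3,2)@(7, 5): e=[22,4,14] → █
    (4,2)@(9, 5): e=[14,28,-2] → ·
    (3,3)@(7, 7): e=[10,20,10] → █
    (4,3)@(9, 7): e=[2,44,-6] → ·
    (2,4)@(5, 9): e=[6,12,22] → █
    (3,4)@(7, 9): e=[-2,36,6] → ·
    (1,5)@(3, 11): e=[2,4,34] → █
    (2,5)@(5, 11): e=[-6,28,18] → ·
  covered (5 px):
    · · · · · · · ·
    · · · · █ · · ·
    · · · █ · · · ·
    · · · █ · · · ·
    · · █ · · · · ·
    · █ · · · · · ·
T1:
  2·area = 40
  edge (2, 12)→(4, 4): d=(2,-8) top-left  bias=+0
  edge (4, 4)→(10, 0): d=(6,-4) top-left  bias=+0
  edge (10, 0)→(2, 12): d=(-8,12) right/bottom  bias=-1
    (4,0)@(9, 1): e=[34,2,4] → █
    (5,0)@(11, 1): e=[50,10,-20] → ·
    (3,1)@(7, 3): e=[22,6,12] → █
    (4,1)@(9, 3): e=[38,14,-12] → ·
    (2,2)@(5, 5): e=[10,10,20] → █
    (3,2)@(7, 5): e=[26,18,-4] → ·
    (2,3)@(5, 7): e=[14,22,4] → █
    (3,3)@(7, 7): e=[30,30,-20] → ·
    (1,4)@(3, 9): e=[2,26,12] → █
    (2,4)@(5, 9): e=[18,34,-12] → ·
    (1,5)@(3, 11): e=[6,38,-4] → ·
  covered (5 px):
    · · · · █ · · ·
    · · · █ · · · ·
    · · █ · · · · ·
    · · █ · · · · ·
    · █ · · · · · ·
    · · · · · · · ·
T2:
  2·area = 24  (B↔C swapped to make it positive)
  edge (8, 10)→(2, 10): d=(-6,0) right/bottom  bias=-1
  edge (2, 10)→(8, 6): d=(6,-4) top-left  bias=+0
  edge (8, 6)→(8, 10): d=(0,4) right/bottom  bias=-1
    (3,3)@(7, 7): e=[18,2,4] → █
    (4,3)@(9, 7): e=[18,10,-4] → ·
    (2,4)@(5, 9): e=[6,6,12] → █
    (4,4)@(9, 9): e=[6,22,-4] → ·
    (2,5)@(5, 11): e=[-6,18,12] → ·
    (3,5)@(7, 11): e=[-6,26,4] → ·
  covered (3 px):
    · · · · · · · ·
    · · · · · · · ·
    · · · · · · · ·
    · · · █ · · · ·
    · · █ █ · · · ·
    · · · · · · · ·
T3:
  2·area = 48  (B↔C swapped to make it positive)
  edge (8, 2)→(14, 0): d=(6,-2) top-left  bias=+0
  edge (14, 0)→(2, 12): d=(-12,12) right/bottom  bias=-1
  edge (2, 12)→(8, 2): d=(6,-10) top-left  bias=+0
    (5,0)@(11, 1): e=[0,24,24] → █  [on edge]
    (6,0)@(13, 1): e=[4,0,44] → ·  [on edge]
    (2,1)@(5, 3): e=[0,72,-24] → ·  [on edge]
    (4,1)@(9, 3): e=[8,24,16] → █
    (5,1)@(11, 3): e=[12,0,36] → ·  [on edge]
    (3,2)@(7, 5): e=[16,24,8] → █
    (4,2)@(9, 5): e=[20,0,28] → ·  [on edge]
    (2,3)@(5, 7): e=[24,24,0] → █  [on edge]
    (3,3)@(7, 7): e=[28,0,20] → ·  [on edge]
    (2,4)@(5, 9): e=[36,0,12] → ·  [on edge]
    (1,5)@(3, 11): e=[44,0,4] → ·  [on edge]
  covered (4 px):
    · · · · · █ · ·
    · · · · █ · · ·
    · · · █ · · · ·
    · · █ · · · · ·
    · · · · · · · ·
    · · · · · · · ·

Final: 17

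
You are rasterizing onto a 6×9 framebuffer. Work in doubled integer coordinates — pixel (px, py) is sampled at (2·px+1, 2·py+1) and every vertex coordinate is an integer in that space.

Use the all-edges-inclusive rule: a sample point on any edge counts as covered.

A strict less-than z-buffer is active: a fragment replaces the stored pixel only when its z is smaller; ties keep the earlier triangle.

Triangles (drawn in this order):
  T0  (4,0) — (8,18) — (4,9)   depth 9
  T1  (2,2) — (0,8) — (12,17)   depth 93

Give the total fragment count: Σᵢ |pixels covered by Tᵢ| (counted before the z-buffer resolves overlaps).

T0:
  2·area = 36
  edge (4, 0)→(8, 18): d=(4,18) inclusive
  edge (8, 18)→(4, 9): d=(-4,-9) inclusive
  edge (4, 9)→(4, 0): d=(0,-9) inclusive
    (2,2)@(5, 5): e=[2,25,9] → #
    (3,2)@(7, 5): e=[-34,43,27] → ·
    (2,3)@(5, 7): e=[10,17,9] → #
    (3,3)@(7, 7): e=[-26,35,27] → ·
    (2,4)@(5, 9): e=[18,9,9] → #
    (3,4)@(7, 9): e=[-18,27,27] → ·
    (2,5)@(5, 11): e=[26,1,9] → #
    (3,5)@(7, 11): e=[-10,19,27] → ·
    (2,6)@(5, 13): e=[34,-7,9] → ·
    (3,7)@(7, 15): e=[6,3,27] → #
    (4,7)@(9, 15): e=[-30,21,45] → ·
    (3,8)@(7, 17): e=[14,-5,27] → ·
  covered (5 px):
    · · · · · ·
    · · · · · ·
    · · # · · ·
    · · # · · ·
    · · # · · ·
    · · # · · ·
    · · · · · ·
    · · · # · ·
    · · · · · ·
T1:
  2·area = 90  (B↔C swapped to make it positive)
  edge (2, 2)→(12, 17): d=(10,15) inclusive
  edge (12, 17)→(0, 8): d=(-12,-9) inclusive
  edge (0, 8)→(2, 2): d=(2,-6) inclusive
    (0,2)@(1, 5): e=[45,45,0] → #  [on edge]
    (1,2)@(3, 5): e=[15,63,12] → #
    (2,2)@(5, 5): e=[-15,81,24] → ·
    (0,3)@(1, 7): e=[65,21,4] → #
    (2,3)@(5, 7): e=[5,57,28] → #
    (3,3)@(7, 7): e=[-25,75,40] → ·
    (0,4)@(1, 9): e=[85,-3,8] → ·
    (1,4)@(3, 9): e=[55,15,20] → #
    (3,4)@(7, 9): e=[-5,51,44] → ·
    (1,5)@(3, 11): e=[75,-9,24] → ·
    (2,5)@(5, 11): e=[45,9,36] → #
    (3,5)@(7, 11): e=[15,27,48] → #
  covered (11 px):
    · · · · · ·
    · · · · · ·
    # # · · · ·
    # # # · · ·
    · # # · · ·
    · · # # · ·
    · · · # # ·
    · · · · · ·
    · · · · · ·

Final: 16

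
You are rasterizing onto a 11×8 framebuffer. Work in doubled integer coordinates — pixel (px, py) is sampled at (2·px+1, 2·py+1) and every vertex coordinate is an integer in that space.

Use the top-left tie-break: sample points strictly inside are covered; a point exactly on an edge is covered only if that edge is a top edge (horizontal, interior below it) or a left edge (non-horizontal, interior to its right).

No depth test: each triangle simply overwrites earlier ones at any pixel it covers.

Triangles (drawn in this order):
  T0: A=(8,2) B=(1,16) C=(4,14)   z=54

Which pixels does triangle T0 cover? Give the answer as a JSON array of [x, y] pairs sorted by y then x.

T0:
  2·area = 28  (B↔C swapped to make it positive)
  edge (8, 2)→(4, 14): d=(-4,12) right/bottom  bias=-1
  edge (4, 14)→(1, 16): d=(-3,2) right/bottom  bias=-1
  edge (1, 16)→(8, 2): d=(7,-14) top-left  bias=+0
    (3,2)@(7, 5): e=[0,21,7] → ·  [on edge]
    (2,4)@(5, 9): e=[8,13,7] → █
    (3,4)@(7, 9): e=[-16,9,35] → ·
    (2,5)@(5, 11): e=[0,7,21] → ·  [on edge]
    (1,6)@(3, 13): e=[16,5,7] → █
    (2,6)@(5, 13): e=[-8,1,35] → ·
    (1,7)@(3, 15): e=[8,-1,21] → ·
  covered (2 px):
    · · · · · · · · · · ·
    · · · · · · · · · · ·
    · · · · · · · · · · ·
    · · · · · · · · · · ·
    · · █ · · · · · · · ·
    · · · · · · · · · · ·
    · █ · · · · · · · · ·
    · · · · · · · · · · ·

Final: [[2,4],[1,6]]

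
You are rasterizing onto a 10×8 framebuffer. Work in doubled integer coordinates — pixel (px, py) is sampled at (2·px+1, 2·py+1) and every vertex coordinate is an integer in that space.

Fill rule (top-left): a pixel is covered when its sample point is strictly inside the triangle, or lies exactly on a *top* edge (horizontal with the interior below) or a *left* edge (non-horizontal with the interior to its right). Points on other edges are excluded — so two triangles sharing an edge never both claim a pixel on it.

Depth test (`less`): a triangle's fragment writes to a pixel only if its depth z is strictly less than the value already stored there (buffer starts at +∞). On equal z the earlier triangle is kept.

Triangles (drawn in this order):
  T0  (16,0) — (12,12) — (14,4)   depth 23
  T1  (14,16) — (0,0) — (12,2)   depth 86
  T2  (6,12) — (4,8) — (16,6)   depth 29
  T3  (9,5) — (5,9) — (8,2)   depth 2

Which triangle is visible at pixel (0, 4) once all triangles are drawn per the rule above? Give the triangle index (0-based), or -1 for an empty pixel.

T0:
  2·area = 8
  edge (16, 0)→(12, 12): d=(-4,12) right/bottom  bias=-1
  edge (12, 12)→(14, 4): d=(2,-8) top-left  bias=+0
  edge (14, 4)→(16, 0): d=(2,-4) top-left  bias=+0
    (7,1)@(15, 3): e=[0,6,2] → ·  [on edge]
    (6,4)@(13, 9): e=[0,2,6] → ·  [on edge]
    (5,7)@(11, 15): e=[0,-2,10] → ·  [on edge]
  covered (0 px):
    · · · · · · · · · ·
    · · · · · · · · · ·
    · · · · · · · · · ·
    · · · · · · · · · ·
    · · · · · · · · · ·
    · · · · · · · · · ·
    · · · · · · · · · ·
    · · · · · · · · · ·
T1:
  2·area = 164
  edge (14, 16)→(0, 0): d=(-14,-16) top-left  bias=+0
  edge (0, 0)→(12, 2): d=(12,2) right/bottom  bias=-1
  edge (12, 2)→(14, 16): d=(2,14) right/bottom  bias=-1
    (0,0)@(1, 1): e=[2,10,152] → █
    (1,0)@(3, 1): e=[34,6,124] → █
    (2,0)@(5, 1): e=[66,2,96] → █
    (3,0)@(7, 1): e=[98,-2,68] → ·
    (0,1)@(1, 3): e=[-26,34,156] → ·
    (1,1)@(3, 3): e=[6,30,128] → █
    (3,1)@(7, 3): e=[70,22,72] → █
    (4,1)@(9, 3): e=[102,18,44] → █
    (5,1)@(11, 3): e=[134,14,16] → █
    (6,1)@(13, 3): e=[166,10,-12] → ·
    (1,2)@(3, 5): e=[-22,54,132] → ·
    (2,2)@(5, 5): e=[10,50,104] → █
    (6,4)@(13, 9): e=[82,82,0] → ·  [on edge]
  covered (20 px):
    █ █ █ · · · · · · ·
    · █ █ █ █ █ · · · ·
    · · █ █ █ █ · · · ·
    · · · █ █ █ · · · ·
    · · · · █ █ · · · ·
    · · · · · █ █ · · ·
    · · · · · · █ · · ·
    · · · · · · · · · ·
T2:
  2·area = 52
  edge (6, 12)→(4, 8): d=(-2,-4) top-left  bias=+0
  edge (4, 8)→(16, 6): d=(12,-2) top-left  bias=+0
  edge (16, 6)→(6, 12): d=(-10,6) right/bottom  bias=-1
    (5,3)@(11, 7): e=[30,2,20] → █
    (6,3)@(13, 7): e=[38,6,8] → █
    (7,3)@(15, 7): e=[46,10,-4] → ·
    (2,4)@(5, 9): e=[2,14,36] → █
    (3,4)@(7, 9): e=[10,18,24] → █
    (4,4)@(9, 9): e=[18,22,12] → █
    (5,4)@(11, 9): e=[26,26,0] → ·  [on edge]
    (6,4)@(13, 9): e=[34,30,-12] → ·
    (2,5)@(5, 11): e=[-2,38,16] → ·
    (3,5)@(7, 11): e=[6,42,4] → █
    (4,5)@(9, 11): e=[14,46,-8] → ·
    (3,6)@(7, 13): e=[2,66,-16] → ·
    (0,7)@(1, 15): e=[-26,78,0] → ·  [on edge]
  covered (6 px):
    · · · · · · · · · ·
    · · · · · · · · · ·
    · · · · · · · · · ·
    · · · · · █ █ · · ·
    · · █ █ █ · · · · ·
    · · · █ · · · · · ·
    · · · · · · · · · ·
    · · · · · · · · · ·
T3:
  2·area = 16
  edge (9, 5)→(5, 9): d=(-4,4) right/bottom  bias=-1
  edge (5, 9)→(8, 2): d=(3,-7) top-left  bias=+0
  edge (8, 2)→(9, 5): d=(1,3) right/bottom  bias=-1
    (6,0)@(13, 1): e=[0,32,-16] → ·  [on edge]
    (5,1)@(11, 3): e=[0,24,-8] → ·  [on edge]
    (3,2)@(7, 5): e=[8,2,6] → █
    (4,2)@(9, 5): e=[0,16,0] → ·  [on edge]
    (3,3)@(7, 7): e=[0,8,8] → ·  [on edge]
    (2,4)@(5, 9): e=[0,0,16] → ·  [on edge]
    (1,5)@(3, 11): e=[0,-8,24] → ·  [on edge]
    (5,5)@(11, 11): e=[-32,48,0] → ·  [on edge]
    (0,6)@(1, 13): e=[0,-16,32] → ·  [on edge]
  covered (1 px):
    · · · · · · · · · ·
    · · · · · · · · · ·
    · · · █ · · · · · ·
    · · · · · · · · · ·
    · · · · · · · · · ·
    · · · · · · · · · ·
    · · · · · · · · · ·
    · · · · · · · · · ·

Z-buffer (winner per pixel, '.' = empty):
  1 1 1 . . . . . . .
  . 1 1 1 1 1 . . . .
  . . 1 3 1 1 . . . .
  . . . 1 1 2 2 . . .
  . . 2 2 2 1 . . . .
  . . . 2 . 1 1 . . .
  . . . . . . 1 . . .
  . . . . . . . . . .

Final: -1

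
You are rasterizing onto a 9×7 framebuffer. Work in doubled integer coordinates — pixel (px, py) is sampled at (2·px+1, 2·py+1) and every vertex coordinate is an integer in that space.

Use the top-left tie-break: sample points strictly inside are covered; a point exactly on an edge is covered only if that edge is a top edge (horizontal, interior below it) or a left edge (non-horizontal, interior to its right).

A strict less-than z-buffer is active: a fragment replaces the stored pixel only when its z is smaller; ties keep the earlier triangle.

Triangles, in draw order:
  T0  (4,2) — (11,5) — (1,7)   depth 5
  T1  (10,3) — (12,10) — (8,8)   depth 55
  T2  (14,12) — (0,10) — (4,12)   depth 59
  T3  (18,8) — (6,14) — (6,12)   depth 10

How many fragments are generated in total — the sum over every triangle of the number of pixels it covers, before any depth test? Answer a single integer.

T0:
  2·area = 44
  edge (4, 2)→(11, 5): d=(7,3) right/bottom  bias=-1
  edge (11, 5)→(1, 7): d=(-10,2) right/bottom  bias=-1
  edge (1, 7)→(4, 2): d=(3,-5) top-left  bias=+0
    (2,1)@(5, 3): e=[4,32,8] → X
    (3,1)@(7, 3): e=[-2,28,18] → .
    (1,2)@(3, 5): e=[24,16,4] → X
    (3,2)@(7, 5): e=[12,8,24] → X
    (4,2)@(9, 5): e=[6,4,34] → X
    (5,2)@(11, 5): e=[0,0,44] → .  [on edge]
    (0,3)@(1, 7): e=[44,0,0] → .  [on edge]
    (1,3)@(3, 7): e=[38,-4,10] → .
    (2,3)@(5, 7): e=[32,-8,20] → .
    (3,3)@(7, 7): e=[26,-12,30] → .
    (4,3)@(9, 7): e=[20,-16,40] → .
  covered (5 px):
    . . . . . . . . .
    . . X . . . . . .
    . X X X X . . . .
    . . . . . . . . .
    . . . . . . . . .
    . . . . . . . . .
    . . . . . . . . .
T1:
  2·area = 24
  edge (10, 3)→(12, 10): d=(2,7) right/bottom  bias=-1
  edge (12, 10)→(8, 8): d=(-4,-2) top-left  bias=+0
  edge (8, 8)→(10, 3): d=(2,-5) top-left  bias=+0
    (4,3)@(9, 7): e=[15,6,3] → X
    (5,3)@(11, 7): e=[1,10,13] → X
    (6,3)@(13, 7): e=[-13,14,23] → .
    (4,4)@(9, 9): e=[19,-2,7] → .
    (5,4)@(11, 9): e=[5,2,17] → X
    (6,4)@(13, 9): e=[-9,6,27] → .
    (5,5)@(11, 11): e=[9,-6,21] → .
  covered (3 px):
    . . . . . . . . .
    . . . . . . . . .
    . . . . . . . . .
    . . . . X X . . .
    . . . . . X . . .
    . . . . . . . . .
    . . . . . . . . .
T2:
  2·area = 20  (B↔C swapped to make it positive)
  edge (14, 12)→(4, 12): d=(-10,0) right/bottom  bias=-1
  edge (4, 12)→(0, 10): d=(-4,-2) top-left  bias=+0
  edge (0, 10)→(14, 12): d=(14,2) right/bottom  bias=-1
    (1,5)@(3, 11): e=[10,2,8] → X
    (2,5)@(5, 11): e=[10,6,4] → X
    (3,5)@(7, 11): e=[10,10,0] → .  [on edge]
    (1,6)@(3, 13): e=[-10,-6,36] → .
    (2,6)@(5, 13): e=[-10,-2,32] → .
  covered (2 px):
    . . . . . . . . .
    . . . . . . . . .
    . . . . . . . . .
    . . . . . . . . .
    . . . . . . . . .
    . X X . . . . . .
    . . . . . . . . .
T3:
  2·area = 24
  edge (18, 8)→(6, 14): d=(-12,6) right/bottom  bias=-1
  edge (6, 14)→(6, 12): d=(0,-2) top-left  bias=+0
  edge (6, 12)→(18, 8): d=(12,-4) top-left  bias=+0
    (7,4)@(15, 9): e=[6,18,0] → X  [on edge]
    (8,4)@(17, 9): e=[-6,22,8] → .
    (4,5)@(9, 11): e=[18,6,0] → X  [on edge]
    (5,5)@(11, 11): e=[6,10,8] → X
    (6,5)@(13, 11): e=[-6,14,16] → .
    (7,5)@(15, 11): e=[-18,18,24] → .
    (1,6)@(3, 13): e=[30,-6,0] → .  [on edge]
    (3,6)@(7, 13): e=[6,2,16] → X
    (4,6)@(9, 13): e=[-6,6,24] → .
    (5,6)@(11, 13): e=[-18,10,32] → .
  covered (4 px):
    . . . . . . . . .
    . . . . . . . . .
    . . . . . . . . .
    . . . . . . . . .
    . . . . . . . X .
    . . . . X X . . .
    . . . X . . . . .

Final: 14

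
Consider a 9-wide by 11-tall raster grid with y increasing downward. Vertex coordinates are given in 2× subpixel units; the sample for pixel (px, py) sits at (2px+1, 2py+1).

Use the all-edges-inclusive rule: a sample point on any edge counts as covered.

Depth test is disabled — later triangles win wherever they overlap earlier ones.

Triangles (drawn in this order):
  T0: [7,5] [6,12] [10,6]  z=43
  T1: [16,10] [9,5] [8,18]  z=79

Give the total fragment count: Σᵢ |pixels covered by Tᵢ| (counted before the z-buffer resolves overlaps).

T0:
  2·area = 22  (B↔C swapped to make it positive)
  edge (7, 5)→(10, 6): d=(3,1) inclusive
  edge (10, 6)→(6, 12): d=(-4,6) inclusive
  edge (6, 12)→(7, 5): d=(1,-7) inclusive
    (0,1)@(1, 3): e=[0,66,-44] → ·  [on edge]
    (3,2)@(7, 5): e=[0,22,0] → #  [on edge]
    (4,2)@(9, 5): e=[-2,10,14] → ·
    (3,3)@(7, 7): e=[6,14,2] → #
    (4,3)@(9, 7): e=[4,2,16] → #
    (5,3)@(11, 7): e=[2,-10,30] → ·
    (6,3)@(13, 7): e=[0,-22,44] → ·  [on edge]
    (3,4)@(7, 9): e=[12,6,4] → #
    (4,4)@(9, 9): e=[10,-6,18] → ·
    (3,5)@(7, 11): e=[18,-2,6] → ·
    (2,9)@(5, 19): e=[44,-22,0] → ·  [on edge]
  covered (4 px):
    · · · · · · · · ·
    · · · · · · · · ·
    · · · # · · · · ·
    · · · # # · · · ·
    · · · # · · · · ·
    · · · · · · · · ·
    · · · · · · · · ·
    · · · · · · · · ·
    · · · · · · · · ·
    · · · · · · · · ·
    · · · · · · · · ·
T1:
  2·area = 96  (B↔C swapped to make it positive)
  edge (16, 10)→(8, 18): d=(-8,8) inclusive
  edge (8, 18)→(9, 5): d=(1,-13) inclusive
  edge (9, 5)→(16, 10): d=(7,5) inclusive
    (4,2)@(9, 5): e=[96,0,0] → #  [on edge]
    (5,2)@(11, 5): e=[80,26,-10] → ·
    (4,3)@(9, 7): e=[80,2,14] → #
    (5,3)@(11, 7): e=[64,28,4] → #
    (6,3)@(13, 7): e=[48,54,-6] → ·
    (4,4)@(9, 9): e=[64,4,28] → #
    (6,4)@(13, 9): e=[32,56,8] → #
    (7,4)@(15, 9): e=[16,82,-2] → ·
    (8,4)@(17, 9): e=[0,108,-12] → ·  [on edge]
    (4,5)@(9, 11): e=[48,6,42] → #
    (7,5)@(15, 11): e=[0,84,12] → #  [on edge]
    (8,5)@(17, 11): e=[-16,110,2] → ·
    (6,6)@(13, 13): e=[0,60,36] → #  [on edge]
    (5,7)@(11, 15): e=[0,36,60] → #  [on edge]
    (4,8)@(9, 17): e=[0,12,84] → #  [on edge]
    (3,9)@(7, 19): e=[0,-12,108] → ·  [on edge]
    (2,10)@(5, 21): e=[0,-36,132] → ·  [on edge]
  covered (16 px):
    · · · · · · · · ·
    · · · · · · · · ·
    · · · · # · · · ·
    · · · · # # · · ·
    · · · · # # # · ·
    · · · · # # # # ·
    · · · · # # # · ·
    · · · · # # · · ·
    · · · · # · · · ·
    · · · · · · · · ·
    · · · · · · · · ·

Final: 20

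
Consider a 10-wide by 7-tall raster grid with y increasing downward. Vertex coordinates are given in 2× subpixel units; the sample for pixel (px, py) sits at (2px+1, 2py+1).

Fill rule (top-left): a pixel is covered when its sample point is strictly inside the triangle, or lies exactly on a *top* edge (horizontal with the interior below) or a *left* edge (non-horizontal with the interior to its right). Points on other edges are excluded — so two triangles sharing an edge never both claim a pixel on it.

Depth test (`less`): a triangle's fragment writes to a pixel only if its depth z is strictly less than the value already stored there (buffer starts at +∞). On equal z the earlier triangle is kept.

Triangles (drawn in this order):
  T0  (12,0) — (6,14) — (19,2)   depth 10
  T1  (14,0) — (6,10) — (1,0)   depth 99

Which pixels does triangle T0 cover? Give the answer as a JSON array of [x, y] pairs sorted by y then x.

T0:
  2·area = 110  (B↔C swapped to make it positive)
  edge (12, 0)→(19, 2): d=(7,2) right/bottom  bias=-1
  edge (19, 2)→(6, 14): d=(-13,12) right/bottom  bias=-1
  edge (6, 14)→(12, 0): d=(6,-14) top-left  bias=+0
    (6,0)@(13, 1): e=[5,85,20] → █
    (7,0)@(15, 1): e=[1,61,48] → █
    (8,0)@(17, 1): e=[-3,37,76] → ·
    (5,1)@(11, 3): e=[23,83,4] → █
    (8,1)@(17, 3): e=[11,11,88] → █
    (9,1)@(19, 3): e=[7,-13,116] → ·
    (5,2)@(11, 5): e=[37,57,16] → █
    (8,2)@(17, 5): e=[25,-15,100] → ·
    (4,3)@(9, 7): e=[55,55,0] → █  [on edge]
    (7,3)@(15, 7): e=[43,-17,84] → ·
    (4,4)@(9, 9): e=[69,29,12] → █
    (6,4)@(13, 9): e=[61,-19,68] → ·
  covered (16 px):
    · · · · · · █ █ · ·
    · · · · · █ █ █ █ ·
    · · · · · █ █ █ · ·
    · · · · █ █ █ · · ·
    · · · · █ █ · · · ·
    · · · · █ · · · · ·
    · · · █ · · · · · ·
T1:
  2·area = 130
  edge (14, 0)→(6, 10): d=(-8,10) right/bottom  bias=-1
  edge (6, 10)→(1, 0): d=(-5,-10) top-left  bias=+0
  edge (1, 0)→(14, 0): d=(13,0) top-left  bias=+0
    (1,0)@(3, 1): e=[102,15,13] → █
    (2,0)@(5, 1): e=[82,35,13] → █
    (3,0)@(7, 1): e=[62,55,13] → █
    (4,0)@(9, 1): e=[42,75,13] → █
    (5,0)@(11, 1): e=[22,95,13] → █
    (6,0)@(13, 1): e=[2,115,13] → █
    (7,0)@(15, 1): e=[-18,135,13] → ·
    (1,1)@(3, 3): e=[86,5,39] → █
    (6,1)@(13, 3): e=[-14,105,39] → ·
    (1,2)@(3, 5): e=[70,-5,65] → ·
    (2,2)@(5, 5): e=[50,15,65] → █
    (5,2)@(11, 5): e=[-10,75,65] → ·
  covered (16 px):
    · █ █ █ █ █ █ · · ·
    · █ █ █ █ █ · · · ·
    · · █ █ █ · · · · ·
    · · █ █ · · · · · ·
    · · · · · · · · · ·
    · · · · · · · · · ·
    · · · · · · · · · ·

Result: [[6,0],[7,0],[5,1],[6,1],[7,1],[8,1],[5,2],[6,2],[7,2],[4,3],[5,3],[6,3],[4,4],[5,4],[4,5],[3,6]]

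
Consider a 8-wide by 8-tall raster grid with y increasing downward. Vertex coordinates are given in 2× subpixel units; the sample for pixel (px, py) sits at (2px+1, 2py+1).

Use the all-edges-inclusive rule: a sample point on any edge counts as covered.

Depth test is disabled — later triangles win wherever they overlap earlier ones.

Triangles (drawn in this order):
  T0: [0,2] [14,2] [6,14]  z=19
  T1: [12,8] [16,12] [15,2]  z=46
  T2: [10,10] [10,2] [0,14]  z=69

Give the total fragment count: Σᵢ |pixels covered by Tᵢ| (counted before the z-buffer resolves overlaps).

T0:
  2·area = 168
  edge (0, 2)→(14, 2): d=(14,0) inclusive
  edge (14, 2)→(6, 14): d=(-8,12) inclusive
  edge (6, 14)→(0, 2): d=(-6,-12) inclusive
    (0,1)@(1, 3): e=[14,148,6] → #
    (1,1)@(3, 3): e=[14,124,30] → #
    (2,1)@(5, 3): e=[14,100,54] → #
    (3,1)@(7, 3): e=[14,76,78] → #
    (4,1)@(9, 3): e=[14,52,102] → #
    (5,1)@(11, 3): e=[14,28,126] → #
    (6,1)@(13, 3): e=[14,4,150] → #
    (7,1)@(15, 3): e=[14,-20,174] → ·
    (0,2)@(1, 5): e=[42,132,-6] → ·
    (1,2)@(3, 5): e=[42,108,18] → #
    (6,2)@(13, 5): e=[42,-12,138] → ·
    (1,3)@(3, 7): e=[70,92,6] → #
  covered (21 px):
    · · · · · · · ·
    # # # # # # # ·
    · # # # # # · ·
    · # # # # · · ·
    · · # # # · · ·
    · · # # · · · ·
    · · · · · · · ·
    · · · · · · · ·
T1:
  2·area = 36  (B↔C swapped to make it positive)
  edge (12, 8)→(15, 2): d=(3,-6) inclusive
  edge (15, 2)→(16, 12): d=(1,10) inclusive
  edge (16, 12)→(12, 8): d=(-4,-4) inclusive
    (2,0)@(5, 1): e=[-63,99,0] → ·  [on edge]
    (3,1)@(7, 3): e=[-45,81,0] → ·  [on edge]
    (7,1)@(15, 3): e=[3,1,32] → #
    (4,2)@(9, 5): e=[-27,63,0] → ·  [on edge]
    (7,2)@(15, 5): e=[9,3,24] → #
    (5,3)@(11, 7): e=[-9,45,0] → ·  [on edge]
    (6,3)@(13, 7): e=[3,25,8] → #
    (6,4)@(13, 9): e=[9,27,0] → #  [on edge]
    (6,5)@(13, 11): e=[15,29,-8] → ·
    (7,5)@(15, 11): e=[27,9,0] → #  [on edge]
    (7,6)@(15, 13): e=[33,11,-8] → ·
  covered (7 px):
    · · · · · · · ·
    · · · · · · · #
    · · · · · · · #
    · · · · · · # #
    · · · · · · # #
    · · · · · · · #
    · · · · · · · ·
    · · · · · · · ·
T2:
  2·area = 80  (B↔C swapped to make it positive)
  edge (10, 10)→(0, 14): d=(-10,4) inclusive
  edge (0, 14)→(10, 2): d=(10,-12) inclusive
  edge (10, 2)→(10, 10): d=(0,8) inclusive
    (4,2)@(9, 5): e=[54,18,8] → #
    (5,2)@(11, 5): e=[46,42,-8] → ·
    (3,3)@(7, 7): e=[42,14,24] → #
    (5,3)@(11, 7): e=[26,62,-8] → ·
    (2,4)@(5, 9): e=[30,10,40] → #
    (5,4)@(11, 9): e=[6,82,-8] → ·
    (1,5)@(3, 11): e=[18,6,56] → #
    (4,5)@(9, 11): e=[-6,78,8] → ·
    (0,6)@(1, 13): e=[6,2,72] → #
    (1,6)@(3, 13): e=[-2,26,56] → ·
    (2,6)@(5, 13): e=[-10,50,40] → ·
    (3,6)@(7, 13): e=[-18,74,24] → ·
  covered (10 px):
    · · · · · · · ·
    · · · · · · · ·
    · · · · # · · ·
    · · · # # · · ·
    · · # # # · · ·
    · # # # · · · ·
    # · · · · · · ·
    · · · · · · · ·

Result: 38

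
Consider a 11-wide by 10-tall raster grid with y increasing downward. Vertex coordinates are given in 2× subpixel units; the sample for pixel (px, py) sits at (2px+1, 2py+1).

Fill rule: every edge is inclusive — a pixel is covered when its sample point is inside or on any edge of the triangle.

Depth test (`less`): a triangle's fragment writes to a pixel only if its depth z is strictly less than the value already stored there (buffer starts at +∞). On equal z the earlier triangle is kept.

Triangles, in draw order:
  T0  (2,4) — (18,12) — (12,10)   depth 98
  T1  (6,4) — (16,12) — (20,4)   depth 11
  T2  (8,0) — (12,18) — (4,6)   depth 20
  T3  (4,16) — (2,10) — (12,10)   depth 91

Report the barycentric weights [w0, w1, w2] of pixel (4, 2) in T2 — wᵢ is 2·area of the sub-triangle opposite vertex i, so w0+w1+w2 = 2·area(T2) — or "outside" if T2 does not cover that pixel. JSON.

T0:
  2·area = 16
  edge (2, 4)→(18, 12): d=(16,8) inclusive
  edge (18, 12)→(12, 10): d=(-6,-2) inclusive
  edge (12, 10)→(2, 4): d=(-10,-6) inclusive
    (1,3)@(3, 7): e=[40,0,-24] → ·  [on edge]
    (3,3)@(7, 7): e=[8,8,0] → #  [on edge]
    (4,3)@(9, 7): e=[-8,12,12] → ·
    (3,4)@(7, 9): e=[40,-4,-20] → ·
    (4,4)@(9, 9): e=[24,0,-8] → ·  [on edge]
    (5,4)@(11, 9): e=[8,4,4] → #
    (6,4)@(13, 9): e=[-8,8,16] → ·
    (5,5)@(11, 11): e=[40,-8,-16] → ·
    (7,5)@(15, 11): e=[8,0,8] → #  [on edge]
    (8,5)@(17, 11): e=[-8,4,20] → ·
    (7,6)@(15, 13): e=[40,-12,-12] → ·
    (8,6)@(17, 13): e=[24,-8,0] → ·  [on edge]
    (10,6)@(21, 13): e=[-8,0,24] → ·  [on edge]
  covered (3 px):
    · · · · · · · · · · ·
    · · · · · · · · · · ·
    · · · · · · · · · · ·
    · · · # · · · · · · ·
    · · · · · # · · · · ·
    · · · · · · · # · · ·
    · · · · · · · · · · ·
    · · · · · · · · · · ·
    · · · · · · · · · · ·
    · · · · · · · · · · ·
T1:
  2·area = 112  (B↔C swapped to make it positive)
  edge (6, 4)→(20, 4): d=(14,0) inclusive
  edge (20, 4)→(16, 12): d=(-4,8) inclusive
  edge (16, 12)→(6, 4): d=(-10,-8) inclusive
    (4,2)@(9, 5): e=[14,84,14] → #
    (5,2)@(11, 5): e=[14,68,30] → #
    (6,2)@(13, 5): e=[14,52,46] → #
    (7,2)@(15, 5): e=[14,36,62] → #
    (8,2)@(17, 5): e=[14,20,78] → #
    (9,2)@(19, 5): e=[14,4,94] → #
    (10,2)@(21, 5): e=[14,-12,110] → ·
    (4,3)@(9, 7): e=[42,76,-6] → ·
    (5,3)@(11, 7): e=[42,60,10] → #
    (9,3)@(19, 7): e=[42,-4,74] → ·
    (5,4)@(11, 9): e=[70,52,-10] → ·
    (6,4)@(13, 9): e=[70,36,6] → #
  covered (14 px):
    · · · · · · · · · · ·
    · · · · · · · · · · ·
    · · · · # # # # # # ·
    · · · · · # # # # · ·
    · · · · · · # # # · ·
    · · · · · · · # · · ·
    · · · · · · · · · · ·
    · · · · · · · · · · ·
    · · · · · · · · · · ·
    · · · · · · · · · · ·
T2:
  2·area = 96
  edge (8, 0)→(12, 18): d=(4,18) inclusive
  edge (12, 18)→(4, 6): d=(-8,-12) inclusive
  edge (4, 6)→(8, 0): d=(4,-6) inclusive
    (3,1)@(7, 3): e=[30,60,6] → #
    (4,1)@(9, 3): e=[-6,84,18] → ·
    (2,2)@(5, 5): e=[74,20,2] → #
    (4,2)@(9, 5): e=[2,68,26] → #
    (5,2)@(11, 5): e=[-34,92,38] → ·
    (2,3)@(5, 7): e=[82,4,10] → #
    (5,3)@(11, 7): e=[-26,76,46] → ·
    (2,4)@(5, 9): e=[90,-12,18] → ·
    (3,4)@(7, 9): e=[54,12,30] → #
    (5,4)@(11, 9): e=[-18,60,54] → ·
    (3,5)@(7, 11): e=[62,-4,38] → ·
    (4,5)@(9, 11): e=[26,20,50] → #
  covered (12 px):
    · · · · · · · · · · ·
    · · · # · · · · · · ·
    · · # # # · · · · · ·
    · · # # # · · · · · ·
    · · · # # · · · · · ·
    · · · · # · · · · · ·
    · · · · # · · · · · ·
    · · · · · # · · · · ·
    · · · · · · · · · · ·
    · · · · · · · · · · ·
T3:
  2·area = 60
  edge (4, 16)→(2, 10): d=(-2,-6) inclusive
  edge (2, 10)→(12, 10): d=(10,0) inclusive
  edge (12, 10)→(4, 16): d=(-8,6) inclusive
    (0,3)@(1, 7): e=[0,-30,90] → ·  [on edge]
    (1,5)@(3, 11): e=[4,10,46] → #
    (2,5)@(5, 11): e=[16,10,34] → #
    (3,5)@(7, 11): e=[28,10,22] → #
    (4,5)@(9, 11): e=[40,10,10] → #
    (5,5)@(11, 11): e=[52,10,-2] → ·
    (1,6)@(3, 13): e=[0,30,30] → #  [on edge]
    (4,6)@(9, 13): e=[36,30,-6] → ·
    (1,7)@(3, 15): e=[-4,50,14] → ·
    (2,7)@(5, 15): e=[8,50,2] → #
    (3,7)@(7, 15): e=[20,50,-10] → ·
    (2,8)@(5, 17): e=[4,70,-14] → ·
    (2,9)@(5, 19): e=[0,90,-30] → ·  [on edge]
  covered (8 px):
    · · · · · · · · · · ·
    · · · · · · · · · · ·
    · · · · · · · · · · ·
    · · · · · · · · · · ·
    · · · · · · · · · · ·
    · # # # # · · · · · ·
    · # # # · · · · · · ·
    · · # · · · · · · · ·
    · · · · · · · · · · ·
    · · · · · · · · · · ·

Answer: [68,26,2]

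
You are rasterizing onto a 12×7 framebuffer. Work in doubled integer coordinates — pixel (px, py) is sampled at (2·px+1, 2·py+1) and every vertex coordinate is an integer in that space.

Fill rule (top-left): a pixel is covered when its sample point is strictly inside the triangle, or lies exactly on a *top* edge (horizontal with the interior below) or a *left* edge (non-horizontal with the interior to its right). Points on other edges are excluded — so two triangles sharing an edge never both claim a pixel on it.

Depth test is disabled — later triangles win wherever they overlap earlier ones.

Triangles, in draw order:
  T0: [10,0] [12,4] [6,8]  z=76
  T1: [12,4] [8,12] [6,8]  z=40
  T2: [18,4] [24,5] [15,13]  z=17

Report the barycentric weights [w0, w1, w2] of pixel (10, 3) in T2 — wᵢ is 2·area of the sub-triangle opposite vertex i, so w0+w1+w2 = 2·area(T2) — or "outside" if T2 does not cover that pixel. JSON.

T0:
  2·area = 32
  edge (10, 0)→(12, 4): d=(2,4) right/bottom  bias=-1
  edge (12, 4)→(6, 8): d=(-6,4) right/bottom  bias=-1
  edge (6, 8)→(10, 0): d=(4,-8) top-left  bias=+0
    (4,1)@(9, 3): e=[10,18,4] → X
    (5,1)@(11, 3): e=[2,10,20] → X
    (6,1)@(13, 3): e=[-6,2,36] → .
    (4,2)@(9, 5): e=[14,6,12] → X
    (5,2)@(11, 5): e=[6,-2,28] → .
    (3,3)@(7, 7): e=[26,2,4] → X
    (4,3)@(9, 7): e=[18,-6,20] → .
    (3,4)@(7, 9): e=[30,-10,12] → .
  covered (4 px):
    . . . . . . . . . . . .
    . . . . X X . . . . . .
    . . . . X . . . . . . .
    . . . X . . . . . . . .
    . . . . . . . . . . . .
    . . . . . . . . . . . .
    . . . . . . . . . . . .
T1:
  2·area = 32
  edge (12, 4)→(8, 12): d=(-4,8) right/bottom  bias=-1
  edge (8, 12)→(6, 8): d=(-2,-4) top-left  bias=+0
  edge (6, 8)→(12, 4): d=(6,-4) top-left  bias=+0
    (5,2)@(11, 5): e=[4,26,2] → X
    (6,2)@(13, 5): e=[-12,34,10] → .
    (4,3)@(9, 7): e=[12,14,6] → X
    (5,3)@(11, 7): e=[-4,22,14] → .
    (3,4)@(7, 9): e=[20,2,10] → X
    (5,4)@(11, 9): e=[-12,18,26] → .
    (3,5)@(7, 11): e=[12,-2,22] → .
    (4,5)@(9, 11): e=[-4,6,30] → .
  covered (4 px):
    . . . . . . . . . . . .
    . . . . . . . . . . . .
    . . . . . X . . . . . .
    . . . . X . . . . . . .
    . . . X X . . . . . . .
    . . . . . . . . . . . .
    . . . . . . . . . . . .
T2:
  2·area = 57
  edge (18, 4)→(24, 5): d=(6,1) right/bottom  bias=-1
  edge (24, 5)→(15, 13): d=(-9,8) right/bottom  bias=-1
  edge (15, 13)→(18, 4): d=(3,-9) top-left  bias=+0
    (9,0)@(19, 1): e=[-19,76,0] → .  [on edge]
    (9,2)@(19, 5): e=[5,40,12] → X
    (10,2)@(21, 5): e=[3,24,30] → X
    (11,2)@(23, 5): e=[1,8,48] → X
    (8,3)@(17, 7): e=[19,38,0] → X  [on edge]
    (11,3)@(23, 7): e=[13,-10,54] → .
    (8,4)@(17, 9): e=[31,20,6] → X
    (10,4)@(21, 9): e=[27,-12,42] → .
    (8,5)@(17, 11): e=[43,2,12] → X
    (9,5)@(19, 11): e=[41,-14,30] → .
    (7,6)@(15, 13): e=[57,0,0] → .  [on edge]
    (8,6)@(17, 13): e=[55,-16,18] → .
  covered (9 px):
    . . . . . . . . . . . .
    . . . . . . . . . . . .
    . . . . . . . . . X X X
    . . . . . . . . X X X .
    . . . . . . . . X X . .
    . . . . . . . . X . . .
    . . . . . . . . . . . .

Final: [6,36,15]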